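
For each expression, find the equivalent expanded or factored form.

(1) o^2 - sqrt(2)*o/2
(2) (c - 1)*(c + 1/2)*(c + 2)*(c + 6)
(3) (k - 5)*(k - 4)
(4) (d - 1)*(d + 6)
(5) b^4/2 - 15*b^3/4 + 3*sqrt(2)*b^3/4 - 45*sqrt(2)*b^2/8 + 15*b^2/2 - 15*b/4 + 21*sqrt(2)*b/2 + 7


(1) = o*(o - sqrt(2)/2)
(2) = c^4 + 15*c^3/2 + 15*c^2/2 - 10*c - 6
(3) = k^2 - 9*k + 20
(4) = d^2 + 5*d - 6
(5) = (b/2 + sqrt(2)/2)*(b - 4)*(b - 7/2)*(b + sqrt(2)/2)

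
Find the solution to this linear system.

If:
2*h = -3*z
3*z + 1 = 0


Then:
h = 1/2
z = -1/3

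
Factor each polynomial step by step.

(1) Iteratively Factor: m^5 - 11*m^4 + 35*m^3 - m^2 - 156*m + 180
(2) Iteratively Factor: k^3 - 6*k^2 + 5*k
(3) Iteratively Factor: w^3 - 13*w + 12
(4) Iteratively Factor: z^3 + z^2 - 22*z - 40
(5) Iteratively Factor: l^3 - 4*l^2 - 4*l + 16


(1) = (m - 5)*(m^4 - 6*m^3 + 5*m^2 + 24*m - 36) = (m - 5)*(m - 3)*(m^3 - 3*m^2 - 4*m + 12) = (m - 5)*(m - 3)*(m + 2)*(m^2 - 5*m + 6) = (m - 5)*(m - 3)^2*(m + 2)*(m - 2)
(2) = (k)*(k^2 - 6*k + 5) = k*(k - 1)*(k - 5)
(3) = (w - 3)*(w^2 + 3*w - 4) = (w - 3)*(w + 4)*(w - 1)
(4) = (z + 4)*(z^2 - 3*z - 10) = (z - 5)*(z + 4)*(z + 2)
(5) = (l + 2)*(l^2 - 6*l + 8) = (l - 4)*(l + 2)*(l - 2)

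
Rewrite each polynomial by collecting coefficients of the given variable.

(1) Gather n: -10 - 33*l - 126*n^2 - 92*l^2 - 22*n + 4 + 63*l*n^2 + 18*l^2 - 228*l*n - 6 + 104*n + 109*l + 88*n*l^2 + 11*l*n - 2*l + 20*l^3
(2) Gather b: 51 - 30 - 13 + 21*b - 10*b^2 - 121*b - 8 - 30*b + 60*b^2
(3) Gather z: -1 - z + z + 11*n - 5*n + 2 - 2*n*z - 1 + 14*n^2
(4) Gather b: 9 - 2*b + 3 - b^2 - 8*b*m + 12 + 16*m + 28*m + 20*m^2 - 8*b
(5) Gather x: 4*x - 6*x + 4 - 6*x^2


(1) = 20*l^3 - 74*l^2 + 74*l + n^2*(63*l - 126) + n*(88*l^2 - 217*l + 82) - 12
(2) = 50*b^2 - 130*b
(3) = 14*n^2 - 2*n*z + 6*n
(4) = -b^2 + b*(-8*m - 10) + 20*m^2 + 44*m + 24
(5) = -6*x^2 - 2*x + 4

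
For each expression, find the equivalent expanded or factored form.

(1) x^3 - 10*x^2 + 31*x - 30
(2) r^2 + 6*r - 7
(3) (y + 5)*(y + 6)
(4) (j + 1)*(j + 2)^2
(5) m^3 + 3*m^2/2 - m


(1) = (x - 5)*(x - 3)*(x - 2)
(2) = (r - 1)*(r + 7)
(3) = y^2 + 11*y + 30
(4) = j^3 + 5*j^2 + 8*j + 4
(5) = m*(m - 1/2)*(m + 2)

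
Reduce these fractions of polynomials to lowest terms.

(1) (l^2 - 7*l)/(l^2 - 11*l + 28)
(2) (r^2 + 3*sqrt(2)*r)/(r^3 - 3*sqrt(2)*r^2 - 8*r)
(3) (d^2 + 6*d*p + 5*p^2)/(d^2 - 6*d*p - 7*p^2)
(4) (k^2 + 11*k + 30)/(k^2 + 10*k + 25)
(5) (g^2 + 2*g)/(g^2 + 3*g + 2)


(1) = l/(l - 4)
(2) = (r + 3*sqrt(2))/(r^2 - 3*sqrt(2)*r - 8)
(3) = (-d - 5*p)/(-d + 7*p)
(4) = (k + 6)/(k + 5)
(5) = g/(g + 1)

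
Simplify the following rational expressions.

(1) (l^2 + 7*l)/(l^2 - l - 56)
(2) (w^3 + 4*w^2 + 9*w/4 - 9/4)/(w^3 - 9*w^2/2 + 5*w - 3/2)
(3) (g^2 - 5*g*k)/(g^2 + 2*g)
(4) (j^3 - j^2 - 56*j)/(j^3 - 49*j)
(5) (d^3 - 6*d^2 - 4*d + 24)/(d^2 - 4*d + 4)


(1) = l/(l - 8)
(2) = (2*w^2 + 9*w + 9)/(2*w^2 - 8*w + 6)
(3) = (g - 5*k)/(g + 2)
(4) = (j - 8)/(j - 7)
(5) = (d^2 - 4*d - 12)/(d - 2)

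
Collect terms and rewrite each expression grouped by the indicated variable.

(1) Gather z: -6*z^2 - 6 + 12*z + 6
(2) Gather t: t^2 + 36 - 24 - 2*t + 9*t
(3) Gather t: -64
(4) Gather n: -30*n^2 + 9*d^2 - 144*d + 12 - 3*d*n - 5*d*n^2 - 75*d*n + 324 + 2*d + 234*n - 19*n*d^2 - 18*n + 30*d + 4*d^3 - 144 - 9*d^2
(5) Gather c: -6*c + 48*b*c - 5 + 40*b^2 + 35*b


(1) = -6*z^2 + 12*z
(2) = t^2 + 7*t + 12
(3) = -64
(4) = 4*d^3 - 112*d + n^2*(-5*d - 30) + n*(-19*d^2 - 78*d + 216) + 192
(5) = 40*b^2 + 35*b + c*(48*b - 6) - 5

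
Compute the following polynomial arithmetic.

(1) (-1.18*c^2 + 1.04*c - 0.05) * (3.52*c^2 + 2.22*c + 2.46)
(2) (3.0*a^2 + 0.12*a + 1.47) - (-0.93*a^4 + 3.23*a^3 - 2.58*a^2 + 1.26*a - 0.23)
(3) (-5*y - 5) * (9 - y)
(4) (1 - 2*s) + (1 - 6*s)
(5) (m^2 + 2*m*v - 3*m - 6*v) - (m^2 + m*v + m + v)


(1) = -4.1536*c^4 + 1.0412*c^3 - 0.77*c^2 + 2.4474*c - 0.123
(2) = 0.93*a^4 - 3.23*a^3 + 5.58*a^2 - 1.14*a + 1.7
(3) = 5*y^2 - 40*y - 45
(4) = 2 - 8*s
(5) = m*v - 4*m - 7*v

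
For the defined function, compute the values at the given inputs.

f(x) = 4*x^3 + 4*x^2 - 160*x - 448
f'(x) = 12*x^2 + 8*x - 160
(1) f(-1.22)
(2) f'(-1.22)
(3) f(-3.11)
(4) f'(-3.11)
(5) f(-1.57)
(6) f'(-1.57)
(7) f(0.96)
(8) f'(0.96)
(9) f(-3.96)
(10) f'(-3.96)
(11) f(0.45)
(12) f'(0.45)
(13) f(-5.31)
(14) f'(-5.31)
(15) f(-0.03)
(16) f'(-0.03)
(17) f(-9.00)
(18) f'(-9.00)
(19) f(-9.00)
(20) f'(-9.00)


(1) = -254.11
(2) = -151.90
(3) = -32.03
(4) = -68.81
(5) = -202.42
(6) = -142.98
(7) = -594.37
(8) = -141.26
(9) = -0.07
(10) = -3.50
(11) = -518.83
(12) = -153.97
(13) = -84.50
(14) = 135.87
(15) = -443.20
(16) = -160.23
(17) = -1600.00
(18) = 740.00
(19) = -1600.00
(20) = 740.00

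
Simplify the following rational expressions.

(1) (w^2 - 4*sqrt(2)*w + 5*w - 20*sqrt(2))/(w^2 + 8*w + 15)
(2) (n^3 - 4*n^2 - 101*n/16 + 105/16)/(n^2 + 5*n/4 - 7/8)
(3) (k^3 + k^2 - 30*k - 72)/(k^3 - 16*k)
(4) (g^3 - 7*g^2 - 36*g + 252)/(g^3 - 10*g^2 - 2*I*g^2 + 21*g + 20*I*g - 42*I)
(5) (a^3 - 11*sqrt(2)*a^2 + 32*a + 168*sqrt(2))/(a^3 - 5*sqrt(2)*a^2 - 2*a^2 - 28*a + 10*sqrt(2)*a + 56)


(1) = (w - 4*sqrt(2))/(w + 3)
(2) = (4*n^2 - 23*n + 15)/(4*n - 2)
(3) = (k^2 - 3*k - 18)/(k^2 - 4*k)
(4) = (g^2 - 36)/(g^2 + g*(-3 - 2*I) + 6*I)
(5) = (a - 6*sqrt(2))/(a - 2)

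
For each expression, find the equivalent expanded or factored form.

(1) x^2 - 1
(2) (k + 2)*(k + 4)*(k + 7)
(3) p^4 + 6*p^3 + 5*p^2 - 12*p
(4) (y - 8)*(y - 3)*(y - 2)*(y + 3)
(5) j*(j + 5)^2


(1) = (x - 1)*(x + 1)
(2) = k^3 + 13*k^2 + 50*k + 56
(3) = p*(p - 1)*(p + 3)*(p + 4)
(4) = y^4 - 10*y^3 + 7*y^2 + 90*y - 144
(5) = j^3 + 10*j^2 + 25*j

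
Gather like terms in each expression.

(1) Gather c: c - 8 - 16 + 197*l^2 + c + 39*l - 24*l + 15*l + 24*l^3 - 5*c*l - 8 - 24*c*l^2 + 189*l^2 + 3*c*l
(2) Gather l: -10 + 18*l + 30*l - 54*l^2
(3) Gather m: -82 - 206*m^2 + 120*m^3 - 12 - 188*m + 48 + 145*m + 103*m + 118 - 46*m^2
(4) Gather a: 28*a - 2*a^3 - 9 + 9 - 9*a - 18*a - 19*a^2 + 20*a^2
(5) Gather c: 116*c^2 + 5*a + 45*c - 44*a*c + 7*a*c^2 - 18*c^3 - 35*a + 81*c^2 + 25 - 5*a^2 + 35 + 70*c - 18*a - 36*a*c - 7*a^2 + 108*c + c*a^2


(1) = c*(-24*l^2 - 2*l + 2) + 24*l^3 + 386*l^2 + 30*l - 32
(2) = -54*l^2 + 48*l - 10
(3) = 120*m^3 - 252*m^2 + 60*m + 72
(4) = -2*a^3 + a^2 + a
(5) = -12*a^2 - 48*a - 18*c^3 + c^2*(7*a + 197) + c*(a^2 - 80*a + 223) + 60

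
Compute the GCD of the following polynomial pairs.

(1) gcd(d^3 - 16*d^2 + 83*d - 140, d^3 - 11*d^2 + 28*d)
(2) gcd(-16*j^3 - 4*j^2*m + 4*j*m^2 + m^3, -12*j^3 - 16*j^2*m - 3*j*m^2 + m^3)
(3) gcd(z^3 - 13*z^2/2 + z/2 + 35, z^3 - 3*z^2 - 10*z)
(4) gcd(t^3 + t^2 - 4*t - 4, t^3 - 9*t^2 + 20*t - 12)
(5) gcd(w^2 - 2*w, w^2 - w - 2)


(1) = gcd((d - 7)*(d - 5)*(d - 4), d*(d - 7)*(d - 4)) = d^2 - 11*d + 28
(2) = 2*j + m
(3) = gcd((z - 5)*(z - 7/2)*(z + 2), z*(z - 5)*(z + 2)) = z^2 - 3*z - 10
(4) = t - 2
(5) = gcd(w*(w - 2), (w - 2)*(w + 1)) = w - 2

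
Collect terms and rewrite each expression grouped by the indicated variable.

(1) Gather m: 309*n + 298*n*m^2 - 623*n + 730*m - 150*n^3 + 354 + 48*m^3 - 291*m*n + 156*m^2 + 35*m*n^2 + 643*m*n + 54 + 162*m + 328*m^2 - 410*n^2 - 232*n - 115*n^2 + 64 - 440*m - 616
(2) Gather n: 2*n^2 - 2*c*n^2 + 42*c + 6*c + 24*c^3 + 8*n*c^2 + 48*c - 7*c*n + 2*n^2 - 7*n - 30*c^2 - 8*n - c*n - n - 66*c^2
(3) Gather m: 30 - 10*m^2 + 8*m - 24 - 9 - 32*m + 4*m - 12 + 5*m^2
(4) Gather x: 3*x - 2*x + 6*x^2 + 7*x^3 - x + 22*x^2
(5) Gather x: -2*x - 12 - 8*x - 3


(1) = 48*m^3 + m^2*(298*n + 484) + m*(35*n^2 + 352*n + 452) - 150*n^3 - 525*n^2 - 546*n - 144
(2) = 24*c^3 - 96*c^2 + 96*c + n^2*(4 - 2*c) + n*(8*c^2 - 8*c - 16)
(3) = -5*m^2 - 20*m - 15
(4) = 7*x^3 + 28*x^2
(5) = -10*x - 15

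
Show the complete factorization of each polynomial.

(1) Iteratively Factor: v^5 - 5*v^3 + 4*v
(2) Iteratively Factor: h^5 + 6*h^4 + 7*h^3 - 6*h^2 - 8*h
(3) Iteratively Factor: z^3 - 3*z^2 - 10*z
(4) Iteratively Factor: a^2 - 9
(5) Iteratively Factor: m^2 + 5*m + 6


(1) = (v - 2)*(v^4 + 2*v^3 - v^2 - 2*v) = (v - 2)*(v + 1)*(v^3 + v^2 - 2*v) = v*(v - 2)*(v + 1)*(v^2 + v - 2) = v*(v - 2)*(v - 1)*(v + 1)*(v + 2)
(2) = (h + 2)*(h^4 + 4*h^3 - h^2 - 4*h) = (h + 2)*(h + 4)*(h^3 - h) = (h - 1)*(h + 2)*(h + 4)*(h^2 + h) = h*(h - 1)*(h + 2)*(h + 4)*(h + 1)
(3) = (z - 5)*(z^2 + 2*z) = (z - 5)*(z + 2)*(z)
(4) = (a + 3)*(a - 3)
(5) = (m + 3)*(m + 2)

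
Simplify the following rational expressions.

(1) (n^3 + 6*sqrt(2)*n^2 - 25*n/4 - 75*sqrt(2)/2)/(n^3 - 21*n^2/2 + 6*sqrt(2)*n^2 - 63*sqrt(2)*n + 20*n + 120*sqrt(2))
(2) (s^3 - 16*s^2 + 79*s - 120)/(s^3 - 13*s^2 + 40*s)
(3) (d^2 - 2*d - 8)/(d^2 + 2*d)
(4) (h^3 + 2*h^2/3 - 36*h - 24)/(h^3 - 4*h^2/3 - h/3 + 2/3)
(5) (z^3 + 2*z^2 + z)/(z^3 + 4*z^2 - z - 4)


(1) = (8*n + 20)/(8*n - 64)
(2) = (s - 3)/s
(3) = (d - 4)/d
(4) = (h^2 - 36)/(h^2 - 2*h + 1)
(5) = (z^2 + z)/(z^2 + 3*z - 4)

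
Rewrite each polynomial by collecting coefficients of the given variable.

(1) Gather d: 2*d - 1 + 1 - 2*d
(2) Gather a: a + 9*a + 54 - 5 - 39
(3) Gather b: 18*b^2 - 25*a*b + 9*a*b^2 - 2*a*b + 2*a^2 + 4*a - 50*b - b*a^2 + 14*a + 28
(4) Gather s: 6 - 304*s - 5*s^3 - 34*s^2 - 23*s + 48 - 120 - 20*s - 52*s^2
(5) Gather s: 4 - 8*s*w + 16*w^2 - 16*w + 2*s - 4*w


(1) = 0
(2) = 10*a + 10
(3) = 2*a^2 + 18*a + b^2*(9*a + 18) + b*(-a^2 - 27*a - 50) + 28
(4) = -5*s^3 - 86*s^2 - 347*s - 66
(5) = s*(2 - 8*w) + 16*w^2 - 20*w + 4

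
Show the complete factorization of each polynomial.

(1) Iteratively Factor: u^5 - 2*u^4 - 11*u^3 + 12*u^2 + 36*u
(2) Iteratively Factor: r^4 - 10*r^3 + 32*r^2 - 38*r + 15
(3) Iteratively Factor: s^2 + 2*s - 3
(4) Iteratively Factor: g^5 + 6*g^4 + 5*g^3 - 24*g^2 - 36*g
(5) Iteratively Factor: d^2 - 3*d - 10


(1) = (u)*(u^4 - 2*u^3 - 11*u^2 + 12*u + 36) = u*(u + 2)*(u^3 - 4*u^2 - 3*u + 18) = u*(u - 3)*(u + 2)*(u^2 - u - 6) = u*(u - 3)*(u + 2)^2*(u - 3)
(2) = (r - 3)*(r^3 - 7*r^2 + 11*r - 5) = (r - 3)*(r - 1)*(r^2 - 6*r + 5) = (r - 3)*(r - 1)^2*(r - 5)
(3) = (s + 3)*(s - 1)
(4) = (g)*(g^4 + 6*g^3 + 5*g^2 - 24*g - 36) = g*(g - 2)*(g^3 + 8*g^2 + 21*g + 18) = g*(g - 2)*(g + 3)*(g^2 + 5*g + 6) = g*(g - 2)*(g + 3)^2*(g + 2)
(5) = (d + 2)*(d - 5)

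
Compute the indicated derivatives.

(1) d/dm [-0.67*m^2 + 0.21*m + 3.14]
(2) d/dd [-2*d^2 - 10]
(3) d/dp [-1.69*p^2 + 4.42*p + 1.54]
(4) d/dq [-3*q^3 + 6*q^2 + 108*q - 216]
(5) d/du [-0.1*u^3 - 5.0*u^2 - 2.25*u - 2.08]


(1) = 0.21 - 1.34*m
(2) = -4*d
(3) = 4.42 - 3.38*p
(4) = -9*q^2 + 12*q + 108
(5) = -0.3*u^2 - 10.0*u - 2.25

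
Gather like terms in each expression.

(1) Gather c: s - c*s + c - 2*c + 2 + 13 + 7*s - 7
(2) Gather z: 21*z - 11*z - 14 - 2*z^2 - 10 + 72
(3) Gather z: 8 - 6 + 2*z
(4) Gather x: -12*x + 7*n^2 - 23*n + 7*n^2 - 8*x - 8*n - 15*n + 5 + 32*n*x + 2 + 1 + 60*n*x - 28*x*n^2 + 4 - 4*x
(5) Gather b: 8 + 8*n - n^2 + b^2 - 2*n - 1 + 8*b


(1) = c*(-s - 1) + 8*s + 8
(2) = -2*z^2 + 10*z + 48
(3) = 2*z + 2
(4) = 14*n^2 - 46*n + x*(-28*n^2 + 92*n - 24) + 12
(5) = b^2 + 8*b - n^2 + 6*n + 7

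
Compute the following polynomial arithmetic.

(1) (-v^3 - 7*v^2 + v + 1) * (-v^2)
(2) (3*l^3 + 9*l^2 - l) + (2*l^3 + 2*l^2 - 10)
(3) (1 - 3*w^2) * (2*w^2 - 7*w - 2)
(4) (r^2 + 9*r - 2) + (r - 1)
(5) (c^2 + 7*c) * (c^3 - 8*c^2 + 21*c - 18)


(1) = v^5 + 7*v^4 - v^3 - v^2
(2) = 5*l^3 + 11*l^2 - l - 10
(3) = -6*w^4 + 21*w^3 + 8*w^2 - 7*w - 2
(4) = r^2 + 10*r - 3
(5) = c^5 - c^4 - 35*c^3 + 129*c^2 - 126*c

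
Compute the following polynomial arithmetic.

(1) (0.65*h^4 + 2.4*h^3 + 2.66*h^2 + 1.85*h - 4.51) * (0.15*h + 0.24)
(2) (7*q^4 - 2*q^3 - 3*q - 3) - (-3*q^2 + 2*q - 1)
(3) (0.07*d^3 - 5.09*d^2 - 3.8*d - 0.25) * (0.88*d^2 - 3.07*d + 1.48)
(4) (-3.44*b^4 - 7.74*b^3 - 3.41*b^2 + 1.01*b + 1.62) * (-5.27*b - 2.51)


(1) = 0.0975*h^5 + 0.516*h^4 + 0.975*h^3 + 0.9159*h^2 - 0.2325*h - 1.0824
(2) = 7*q^4 - 2*q^3 + 3*q^2 - 5*q - 2
(3) = 0.0616*d^5 - 4.6941*d^4 + 12.3859*d^3 + 3.9128*d^2 - 4.8565*d - 0.37
(4) = 18.1288*b^5 + 49.4242*b^4 + 37.3981*b^3 + 3.2364*b^2 - 11.0725*b - 4.0662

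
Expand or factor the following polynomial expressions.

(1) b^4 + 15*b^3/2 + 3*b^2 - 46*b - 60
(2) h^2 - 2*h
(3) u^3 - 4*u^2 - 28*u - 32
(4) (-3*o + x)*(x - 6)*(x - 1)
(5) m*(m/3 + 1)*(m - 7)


(1) = (b - 5/2)*(b + 2)^2*(b + 6)
(2) = h*(h - 2)
(3) = (u - 8)*(u + 2)^2
(4) = -3*o*x^2 + 21*o*x - 18*o + x^3 - 7*x^2 + 6*x
(5) = m^3/3 - 4*m^2/3 - 7*m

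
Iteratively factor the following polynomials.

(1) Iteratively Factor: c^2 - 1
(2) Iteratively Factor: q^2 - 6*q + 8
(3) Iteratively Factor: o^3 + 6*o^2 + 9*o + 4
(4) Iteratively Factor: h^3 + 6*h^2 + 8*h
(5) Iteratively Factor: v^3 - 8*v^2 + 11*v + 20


(1) = (c - 1)*(c + 1)
(2) = (q - 4)*(q - 2)
(3) = (o + 4)*(o^2 + 2*o + 1) = (o + 1)*(o + 4)*(o + 1)
(4) = (h + 2)*(h^2 + 4*h) = h*(h + 2)*(h + 4)
(5) = (v - 4)*(v^2 - 4*v - 5) = (v - 4)*(v + 1)*(v - 5)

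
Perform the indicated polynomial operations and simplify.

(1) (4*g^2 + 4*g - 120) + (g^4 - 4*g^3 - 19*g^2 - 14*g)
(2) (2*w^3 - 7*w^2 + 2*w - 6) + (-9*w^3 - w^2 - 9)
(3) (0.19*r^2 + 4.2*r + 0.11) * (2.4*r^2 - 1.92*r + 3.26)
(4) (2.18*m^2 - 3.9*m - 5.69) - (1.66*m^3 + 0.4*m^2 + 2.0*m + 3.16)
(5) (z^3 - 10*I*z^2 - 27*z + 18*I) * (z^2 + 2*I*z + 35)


(1) = g^4 - 4*g^3 - 15*g^2 - 10*g - 120
(2) = -7*w^3 - 8*w^2 + 2*w - 15
(3) = 0.456*r^4 + 9.7152*r^3 - 7.1806*r^2 + 13.4808*r + 0.3586
(4) = -1.66*m^3 + 1.78*m^2 - 5.9*m - 8.85
(5) = z^5 - 8*I*z^4 + 28*z^3 - 386*I*z^2 - 981*z + 630*I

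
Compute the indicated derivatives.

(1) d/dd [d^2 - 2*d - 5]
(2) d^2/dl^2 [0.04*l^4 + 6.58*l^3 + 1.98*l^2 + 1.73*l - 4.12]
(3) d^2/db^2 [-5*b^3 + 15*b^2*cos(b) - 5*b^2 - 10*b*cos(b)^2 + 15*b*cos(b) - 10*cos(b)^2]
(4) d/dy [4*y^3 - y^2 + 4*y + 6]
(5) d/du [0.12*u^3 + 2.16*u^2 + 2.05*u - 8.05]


(1) = 2*d - 2
(2) = 0.48*l^2 + 39.48*l + 3.96
(3) = -15*b^2*cos(b) - 60*b*sin(b) - 15*b*cos(b) + 20*b*cos(2*b) - 30*b + 20*sqrt(2)*sin(2*b + pi/4) + 30*sqrt(2)*cos(b + pi/4) - 10
(4) = 12*y^2 - 2*y + 4
(5) = 0.36*u^2 + 4.32*u + 2.05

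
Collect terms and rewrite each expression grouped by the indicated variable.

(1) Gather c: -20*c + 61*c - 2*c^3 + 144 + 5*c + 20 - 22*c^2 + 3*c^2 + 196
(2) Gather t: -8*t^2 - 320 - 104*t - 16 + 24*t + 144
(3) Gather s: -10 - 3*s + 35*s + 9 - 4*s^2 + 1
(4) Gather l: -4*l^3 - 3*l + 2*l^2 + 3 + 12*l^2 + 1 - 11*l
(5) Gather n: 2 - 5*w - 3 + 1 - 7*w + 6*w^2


(1) = -2*c^3 - 19*c^2 + 46*c + 360
(2) = -8*t^2 - 80*t - 192
(3) = -4*s^2 + 32*s
(4) = -4*l^3 + 14*l^2 - 14*l + 4
(5) = 6*w^2 - 12*w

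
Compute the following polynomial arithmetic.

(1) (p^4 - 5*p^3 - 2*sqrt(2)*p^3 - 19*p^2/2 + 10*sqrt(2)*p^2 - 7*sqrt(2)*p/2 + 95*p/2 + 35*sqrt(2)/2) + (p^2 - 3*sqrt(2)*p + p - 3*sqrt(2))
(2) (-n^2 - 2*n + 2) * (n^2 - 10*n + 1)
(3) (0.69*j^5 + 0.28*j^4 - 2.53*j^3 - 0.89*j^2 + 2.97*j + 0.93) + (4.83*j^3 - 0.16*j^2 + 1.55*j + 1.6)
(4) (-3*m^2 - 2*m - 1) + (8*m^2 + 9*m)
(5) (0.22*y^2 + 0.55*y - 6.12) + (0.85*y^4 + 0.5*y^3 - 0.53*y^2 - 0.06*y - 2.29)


(1) = p^4 - 5*p^3 - 2*sqrt(2)*p^3 - 17*p^2/2 + 10*sqrt(2)*p^2 - 13*sqrt(2)*p/2 + 97*p/2 + 29*sqrt(2)/2
(2) = -n^4 + 8*n^3 + 21*n^2 - 22*n + 2
(3) = 0.69*j^5 + 0.28*j^4 + 2.3*j^3 - 1.05*j^2 + 4.52*j + 2.53
(4) = 5*m^2 + 7*m - 1
(5) = 0.85*y^4 + 0.5*y^3 - 0.31*y^2 + 0.49*y - 8.41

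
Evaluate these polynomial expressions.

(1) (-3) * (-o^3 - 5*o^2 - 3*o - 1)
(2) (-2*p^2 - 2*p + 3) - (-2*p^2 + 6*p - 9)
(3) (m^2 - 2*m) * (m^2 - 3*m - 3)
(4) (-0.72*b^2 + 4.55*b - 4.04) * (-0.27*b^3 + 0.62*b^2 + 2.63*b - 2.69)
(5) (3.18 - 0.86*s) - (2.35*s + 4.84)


(1) = 3*o^3 + 15*o^2 + 9*o + 3
(2) = 12 - 8*p
(3) = m^4 - 5*m^3 + 3*m^2 + 6*m
(4) = 0.1944*b^5 - 1.6749*b^4 + 2.0182*b^3 + 11.3985*b^2 - 22.8647*b + 10.8676
(5) = -3.21*s - 1.66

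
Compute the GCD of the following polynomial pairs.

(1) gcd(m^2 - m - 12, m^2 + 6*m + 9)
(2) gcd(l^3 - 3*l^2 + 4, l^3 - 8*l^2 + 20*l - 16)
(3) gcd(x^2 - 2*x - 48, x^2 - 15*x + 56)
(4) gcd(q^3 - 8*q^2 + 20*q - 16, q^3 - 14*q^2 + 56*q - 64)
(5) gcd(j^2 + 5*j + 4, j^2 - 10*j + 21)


(1) = gcd((m - 4)*(m + 3), (m + 3)^2) = m + 3
(2) = l^2 - 4*l + 4
(3) = gcd((x - 8)*(x + 6), (x - 8)*(x - 7)) = x - 8
(4) = q^2 - 6*q + 8
(5) = 1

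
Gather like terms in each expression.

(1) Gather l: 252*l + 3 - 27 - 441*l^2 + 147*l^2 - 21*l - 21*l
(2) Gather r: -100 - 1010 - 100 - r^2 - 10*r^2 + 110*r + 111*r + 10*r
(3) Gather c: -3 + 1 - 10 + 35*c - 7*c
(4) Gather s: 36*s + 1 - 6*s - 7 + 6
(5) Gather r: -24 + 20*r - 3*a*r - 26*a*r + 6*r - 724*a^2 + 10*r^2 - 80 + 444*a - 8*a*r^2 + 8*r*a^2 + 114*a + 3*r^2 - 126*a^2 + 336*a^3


(1) = -294*l^2 + 210*l - 24
(2) = -11*r^2 + 231*r - 1210
(3) = 28*c - 12
(4) = 30*s
(5) = 336*a^3 - 850*a^2 + 558*a + r^2*(13 - 8*a) + r*(8*a^2 - 29*a + 26) - 104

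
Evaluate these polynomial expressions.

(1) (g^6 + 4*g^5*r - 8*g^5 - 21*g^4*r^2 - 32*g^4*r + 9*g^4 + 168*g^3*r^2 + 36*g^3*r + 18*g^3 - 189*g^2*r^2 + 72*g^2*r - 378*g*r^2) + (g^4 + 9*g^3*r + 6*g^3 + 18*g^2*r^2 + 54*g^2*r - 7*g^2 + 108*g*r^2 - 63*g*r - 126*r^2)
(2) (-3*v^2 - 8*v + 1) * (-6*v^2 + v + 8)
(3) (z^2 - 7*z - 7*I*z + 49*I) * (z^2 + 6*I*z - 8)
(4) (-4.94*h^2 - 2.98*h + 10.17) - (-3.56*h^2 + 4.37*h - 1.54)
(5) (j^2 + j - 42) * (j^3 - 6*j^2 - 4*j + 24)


(1) = g^6 + 4*g^5*r - 8*g^5 - 21*g^4*r^2 - 32*g^4*r + 10*g^4 + 168*g^3*r^2 + 45*g^3*r + 24*g^3 - 171*g^2*r^2 + 126*g^2*r - 7*g^2 - 270*g*r^2 - 63*g*r - 126*r^2
(2) = 18*v^4 + 45*v^3 - 38*v^2 - 63*v + 8
(3) = z^4 - 7*z^3 - I*z^3 + 34*z^2 + 7*I*z^2 - 238*z + 56*I*z - 392*I
(4) = -1.38*h^2 - 7.35*h + 11.71
(5) = j^5 - 5*j^4 - 52*j^3 + 272*j^2 + 192*j - 1008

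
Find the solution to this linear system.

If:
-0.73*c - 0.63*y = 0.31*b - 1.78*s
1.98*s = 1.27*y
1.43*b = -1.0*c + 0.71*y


Then:
b = 0.00896965292659529*y
c = 0.697173396314969*y
s = 0.641414141414141*y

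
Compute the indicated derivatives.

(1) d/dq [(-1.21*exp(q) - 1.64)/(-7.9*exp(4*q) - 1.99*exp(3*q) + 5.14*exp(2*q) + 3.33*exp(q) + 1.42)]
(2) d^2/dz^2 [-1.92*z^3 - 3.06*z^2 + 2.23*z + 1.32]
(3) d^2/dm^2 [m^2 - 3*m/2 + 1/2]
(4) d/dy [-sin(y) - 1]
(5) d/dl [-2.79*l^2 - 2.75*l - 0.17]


(1) = (-28.677*exp(4*q) - 56.6398*exp(3*q) - 3.5714*exp(2*q) + 16.8592*exp(q) + 3.743)*exp(q)/(62.41*exp(8*q) + 31.442*exp(7*q) - 77.2519*exp(6*q) - 73.0712*exp(5*q) - 9.2698*exp(4*q) + 28.5808*exp(3*q) + 25.6865*exp(2*q) + 9.4572*exp(q) + 2.0164)
(2) = -11.52*z - 6.12
(3) = 2
(4) = -cos(y)
(5) = -5.58*l - 2.75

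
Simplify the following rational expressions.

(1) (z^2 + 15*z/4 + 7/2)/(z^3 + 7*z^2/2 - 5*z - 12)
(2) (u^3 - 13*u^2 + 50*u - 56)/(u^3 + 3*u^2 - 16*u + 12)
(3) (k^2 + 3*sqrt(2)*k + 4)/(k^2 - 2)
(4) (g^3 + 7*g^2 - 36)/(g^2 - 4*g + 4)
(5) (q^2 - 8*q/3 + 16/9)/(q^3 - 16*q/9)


(1) = (4*z^2 + 15*z + 14)/(4*z^3 + 14*z^2 - 20*z - 48)
(2) = (u^2 - 11*u + 28)/(u^2 + 5*u - 6)
(3) = (k + 2*sqrt(2))/(k - sqrt(2))
(4) = (g^2 + 9*g + 18)/(g - 2)
(5) = (3*q - 4)/(3*q^2 + 4*q)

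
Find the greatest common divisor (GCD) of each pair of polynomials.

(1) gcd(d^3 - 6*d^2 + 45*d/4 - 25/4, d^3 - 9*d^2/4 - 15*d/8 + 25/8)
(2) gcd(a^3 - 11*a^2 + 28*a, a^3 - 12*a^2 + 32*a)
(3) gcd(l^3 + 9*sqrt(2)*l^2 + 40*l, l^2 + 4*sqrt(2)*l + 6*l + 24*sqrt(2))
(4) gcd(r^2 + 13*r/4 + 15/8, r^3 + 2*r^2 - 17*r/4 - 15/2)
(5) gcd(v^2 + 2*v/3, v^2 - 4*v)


(1) = d^2 - 7*d/2 + 5/2
(2) = gcd(a*(a - 7)*(a - 4), a*(a - 8)*(a - 4)) = a^2 - 4*a
(3) = l + 4*sqrt(2)
(4) = r + 5/2
(5) = gcd(v*(v + 2/3), v*(v - 4)) = v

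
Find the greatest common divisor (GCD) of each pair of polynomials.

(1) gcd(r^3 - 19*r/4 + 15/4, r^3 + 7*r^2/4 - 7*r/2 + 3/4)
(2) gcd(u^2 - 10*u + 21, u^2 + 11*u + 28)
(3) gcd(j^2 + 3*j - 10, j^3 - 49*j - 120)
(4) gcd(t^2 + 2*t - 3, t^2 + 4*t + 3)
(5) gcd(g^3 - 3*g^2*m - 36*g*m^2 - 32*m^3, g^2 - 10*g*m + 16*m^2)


(1) = r - 1
(2) = gcd((u - 7)*(u - 3), (u + 4)*(u + 7)) = 1
(3) = gcd((j - 2)*(j + 5), (j - 8)*(j + 3)*(j + 5)) = j + 5
(4) = gcd((t - 1)*(t + 3), (t + 1)*(t + 3)) = t + 3
(5) = g - 8*m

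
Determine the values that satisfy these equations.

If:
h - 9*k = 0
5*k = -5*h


Then:
h = 0
k = 0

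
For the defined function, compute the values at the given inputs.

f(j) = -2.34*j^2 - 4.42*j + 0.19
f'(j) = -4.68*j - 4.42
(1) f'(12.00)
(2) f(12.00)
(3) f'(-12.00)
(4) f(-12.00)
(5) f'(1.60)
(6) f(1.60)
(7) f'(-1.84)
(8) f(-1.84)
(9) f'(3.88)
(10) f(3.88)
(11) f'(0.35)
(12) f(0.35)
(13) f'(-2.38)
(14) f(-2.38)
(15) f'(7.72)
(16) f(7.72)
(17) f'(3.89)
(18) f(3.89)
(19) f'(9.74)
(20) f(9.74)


(1) = -60.58
(2) = -389.81
(3) = 51.74
(4) = -283.73
(5) = -11.91
(6) = -12.87
(7) = 4.19
(8) = 0.40
(9) = -22.58
(10) = -52.19
(11) = -6.06
(12) = -1.64
(13) = 6.72
(14) = -2.55
(15) = -40.55
(16) = -173.39
(17) = -22.63
(18) = -52.41
(19) = -50.00
(20) = -264.85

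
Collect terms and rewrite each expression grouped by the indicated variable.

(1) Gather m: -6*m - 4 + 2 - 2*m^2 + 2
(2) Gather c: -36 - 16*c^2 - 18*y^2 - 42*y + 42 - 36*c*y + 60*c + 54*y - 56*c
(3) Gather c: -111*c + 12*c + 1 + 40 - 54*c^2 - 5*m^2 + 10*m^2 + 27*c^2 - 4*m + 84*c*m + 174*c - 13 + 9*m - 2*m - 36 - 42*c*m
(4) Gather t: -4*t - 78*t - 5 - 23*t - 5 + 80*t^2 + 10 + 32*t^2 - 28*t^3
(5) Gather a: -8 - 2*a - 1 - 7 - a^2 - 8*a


(1) = -2*m^2 - 6*m
(2) = -16*c^2 + c*(4 - 36*y) - 18*y^2 + 12*y + 6
(3) = -27*c^2 + c*(42*m + 75) + 5*m^2 + 3*m - 8
(4) = -28*t^3 + 112*t^2 - 105*t
(5) = -a^2 - 10*a - 16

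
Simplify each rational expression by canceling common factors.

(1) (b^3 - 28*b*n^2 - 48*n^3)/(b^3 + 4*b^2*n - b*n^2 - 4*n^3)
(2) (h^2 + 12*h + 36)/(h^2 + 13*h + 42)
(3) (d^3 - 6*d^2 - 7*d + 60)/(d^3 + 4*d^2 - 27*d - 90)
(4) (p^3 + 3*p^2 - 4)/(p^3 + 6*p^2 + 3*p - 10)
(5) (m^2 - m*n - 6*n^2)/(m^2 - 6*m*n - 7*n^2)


(1) = (b^2 - 4*b*n - 12*n^2)/(b^2 - n^2)
(2) = (h + 6)/(h + 7)
(3) = (d - 4)/(d + 6)
(4) = (p + 2)/(p + 5)
(5) = (m^2 - m*n - 6*n^2)/(m^2 - 6*m*n - 7*n^2)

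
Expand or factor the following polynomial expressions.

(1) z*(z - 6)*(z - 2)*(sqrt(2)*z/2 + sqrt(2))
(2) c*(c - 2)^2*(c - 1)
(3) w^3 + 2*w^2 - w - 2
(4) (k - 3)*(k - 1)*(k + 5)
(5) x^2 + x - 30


(1) = sqrt(2)*z^4/2 - 3*sqrt(2)*z^3 - 2*sqrt(2)*z^2 + 12*sqrt(2)*z
(2) = c^4 - 5*c^3 + 8*c^2 - 4*c
(3) = (w - 1)*(w + 1)*(w + 2)
(4) = k^3 + k^2 - 17*k + 15
(5) = (x - 5)*(x + 6)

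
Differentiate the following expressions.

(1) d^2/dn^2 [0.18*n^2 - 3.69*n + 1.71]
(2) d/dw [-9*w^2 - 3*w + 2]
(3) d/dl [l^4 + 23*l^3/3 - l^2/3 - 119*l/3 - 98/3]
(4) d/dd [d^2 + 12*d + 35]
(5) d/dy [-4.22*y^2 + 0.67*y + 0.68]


(1) = 0.360000000000000
(2) = -18*w - 3
(3) = 4*l^3 + 23*l^2 - 2*l/3 - 119/3
(4) = 2*d + 12
(5) = 0.67 - 8.44*y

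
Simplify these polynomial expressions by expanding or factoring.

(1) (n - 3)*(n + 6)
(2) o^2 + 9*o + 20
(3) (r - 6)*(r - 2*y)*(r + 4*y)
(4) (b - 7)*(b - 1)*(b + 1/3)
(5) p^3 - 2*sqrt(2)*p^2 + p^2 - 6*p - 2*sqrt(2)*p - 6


(1) = n^2 + 3*n - 18
(2) = (o + 4)*(o + 5)
(3) = r^3 + 2*r^2*y - 6*r^2 - 8*r*y^2 - 12*r*y + 48*y^2
(4) = b^3 - 23*b^2/3 + 13*b/3 + 7/3
(5) = (p + 1)*(p - 3*sqrt(2))*(p + sqrt(2))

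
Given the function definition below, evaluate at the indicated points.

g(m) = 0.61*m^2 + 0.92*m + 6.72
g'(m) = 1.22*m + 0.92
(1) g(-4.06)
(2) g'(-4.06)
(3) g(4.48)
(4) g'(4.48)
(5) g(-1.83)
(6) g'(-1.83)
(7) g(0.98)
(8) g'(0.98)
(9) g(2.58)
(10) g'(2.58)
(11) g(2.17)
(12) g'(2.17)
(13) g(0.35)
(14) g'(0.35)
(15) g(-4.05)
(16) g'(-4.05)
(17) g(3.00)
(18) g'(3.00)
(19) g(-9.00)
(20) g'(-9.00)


(1) = 13.04
(2) = -4.03
(3) = 23.08
(4) = 6.39
(5) = 7.08
(6) = -1.31
(7) = 8.21
(8) = 2.12
(9) = 13.15
(10) = 4.07
(11) = 11.59
(12) = 3.57
(13) = 7.12
(14) = 1.35
(15) = 13.00
(16) = -4.02
(17) = 14.97
(18) = 4.58
(19) = 47.85
(20) = -10.06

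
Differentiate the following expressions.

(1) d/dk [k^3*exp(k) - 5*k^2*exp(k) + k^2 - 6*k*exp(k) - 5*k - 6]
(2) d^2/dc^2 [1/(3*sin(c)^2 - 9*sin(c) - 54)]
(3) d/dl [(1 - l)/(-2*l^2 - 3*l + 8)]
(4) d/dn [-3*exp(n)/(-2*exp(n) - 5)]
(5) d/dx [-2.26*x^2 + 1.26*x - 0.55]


(1) = k^3*exp(k) - 2*k^2*exp(k) - 16*k*exp(k) + 2*k - 6*exp(k) - 5
(2) = (-4*sin(c)^4 + 9*sin(c)^3 - 75*sin(c)^2 + 36*sin(c) + 54)/(3*(sin(c) - 6)^3*(sin(c) + 3)^3)
(3) = (2*l^2 + 3*l - (l - 1)*(4*l + 3) - 8)/(2*l^2 + 3*l - 8)^2
(4) = 15*exp(n)/(4*exp(2*n) + 20*exp(n) + 25)
(5) = 1.26 - 4.52*x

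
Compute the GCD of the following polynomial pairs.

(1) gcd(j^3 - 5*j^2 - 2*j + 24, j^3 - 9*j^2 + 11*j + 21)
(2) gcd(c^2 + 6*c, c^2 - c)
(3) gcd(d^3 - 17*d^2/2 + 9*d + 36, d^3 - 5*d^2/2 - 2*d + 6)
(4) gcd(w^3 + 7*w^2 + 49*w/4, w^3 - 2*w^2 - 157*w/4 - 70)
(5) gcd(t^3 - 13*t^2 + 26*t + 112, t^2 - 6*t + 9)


(1) = j - 3
(2) = c
(3) = gcd((d - 6)*(d - 4)*(d + 3/2), (d - 2)^2*(d + 3/2)) = d + 3/2
(4) = gcd(w*(w + 7/2)^2, (w - 8)*(w + 5/2)*(w + 7/2)) = w + 7/2
(5) = 1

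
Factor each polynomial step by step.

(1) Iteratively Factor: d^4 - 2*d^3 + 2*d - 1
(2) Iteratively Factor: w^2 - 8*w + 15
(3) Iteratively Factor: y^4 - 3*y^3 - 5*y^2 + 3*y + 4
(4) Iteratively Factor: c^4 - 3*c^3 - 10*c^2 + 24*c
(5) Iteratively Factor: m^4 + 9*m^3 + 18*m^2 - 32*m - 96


(1) = (d - 1)*(d^3 - d^2 - d + 1) = (d - 1)*(d + 1)*(d^2 - 2*d + 1) = (d - 1)^2*(d + 1)*(d - 1)
(2) = (w - 3)*(w - 5)
(3) = (y - 4)*(y^3 + y^2 - y - 1) = (y - 4)*(y + 1)*(y^2 - 1) = (y - 4)*(y + 1)^2*(y - 1)
(4) = (c + 3)*(c^3 - 6*c^2 + 8*c) = (c - 4)*(c + 3)*(c^2 - 2*c) = c*(c - 4)*(c + 3)*(c - 2)
(5) = (m + 4)*(m^3 + 5*m^2 - 2*m - 24) = (m + 3)*(m + 4)*(m^2 + 2*m - 8) = (m + 3)*(m + 4)^2*(m - 2)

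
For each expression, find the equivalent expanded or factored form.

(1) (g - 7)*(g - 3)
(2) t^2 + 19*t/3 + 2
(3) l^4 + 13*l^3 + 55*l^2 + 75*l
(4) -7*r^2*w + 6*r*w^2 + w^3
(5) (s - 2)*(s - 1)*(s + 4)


(1) = g^2 - 10*g + 21
(2) = (t + 1/3)*(t + 6)
(3) = l*(l + 3)*(l + 5)^2
(4) = w*(-r + w)*(7*r + w)
(5) = s^3 + s^2 - 10*s + 8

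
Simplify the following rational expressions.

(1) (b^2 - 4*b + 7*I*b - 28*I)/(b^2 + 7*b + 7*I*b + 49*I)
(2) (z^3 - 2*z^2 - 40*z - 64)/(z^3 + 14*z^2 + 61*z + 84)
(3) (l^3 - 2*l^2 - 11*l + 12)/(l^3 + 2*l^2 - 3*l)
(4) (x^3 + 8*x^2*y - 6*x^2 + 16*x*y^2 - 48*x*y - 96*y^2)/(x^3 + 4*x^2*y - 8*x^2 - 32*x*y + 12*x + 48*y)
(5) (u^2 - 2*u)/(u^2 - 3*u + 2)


(1) = (b - 4)/(b + 7)
(2) = (z^2 - 6*z - 16)/(z^2 + 10*z + 21)
(3) = (l - 4)/l
(4) = (x + 4*y)/(x - 2)
(5) = u/(u - 1)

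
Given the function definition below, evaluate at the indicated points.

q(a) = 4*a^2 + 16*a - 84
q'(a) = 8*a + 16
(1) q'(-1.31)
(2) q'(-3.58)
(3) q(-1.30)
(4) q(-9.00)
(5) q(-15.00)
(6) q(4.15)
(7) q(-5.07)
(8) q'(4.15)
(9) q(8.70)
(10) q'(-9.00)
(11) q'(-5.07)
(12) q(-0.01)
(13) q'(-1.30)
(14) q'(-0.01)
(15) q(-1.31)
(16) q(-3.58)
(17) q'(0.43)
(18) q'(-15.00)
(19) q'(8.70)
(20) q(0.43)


(1) = 5.52
(2) = -12.64
(3) = -98.04
(4) = 96.00
(5) = 576.00
(6) = 51.29
(7) = -62.30
(8) = 49.20
(9) = 357.96
(10) = -56.00
(11) = -24.56
(12) = -84.16
(13) = 5.60
(14) = 15.92
(15) = -98.10
(16) = -90.01
(17) = 19.44
(18) = -104.00
(19) = 85.60
(20) = -76.38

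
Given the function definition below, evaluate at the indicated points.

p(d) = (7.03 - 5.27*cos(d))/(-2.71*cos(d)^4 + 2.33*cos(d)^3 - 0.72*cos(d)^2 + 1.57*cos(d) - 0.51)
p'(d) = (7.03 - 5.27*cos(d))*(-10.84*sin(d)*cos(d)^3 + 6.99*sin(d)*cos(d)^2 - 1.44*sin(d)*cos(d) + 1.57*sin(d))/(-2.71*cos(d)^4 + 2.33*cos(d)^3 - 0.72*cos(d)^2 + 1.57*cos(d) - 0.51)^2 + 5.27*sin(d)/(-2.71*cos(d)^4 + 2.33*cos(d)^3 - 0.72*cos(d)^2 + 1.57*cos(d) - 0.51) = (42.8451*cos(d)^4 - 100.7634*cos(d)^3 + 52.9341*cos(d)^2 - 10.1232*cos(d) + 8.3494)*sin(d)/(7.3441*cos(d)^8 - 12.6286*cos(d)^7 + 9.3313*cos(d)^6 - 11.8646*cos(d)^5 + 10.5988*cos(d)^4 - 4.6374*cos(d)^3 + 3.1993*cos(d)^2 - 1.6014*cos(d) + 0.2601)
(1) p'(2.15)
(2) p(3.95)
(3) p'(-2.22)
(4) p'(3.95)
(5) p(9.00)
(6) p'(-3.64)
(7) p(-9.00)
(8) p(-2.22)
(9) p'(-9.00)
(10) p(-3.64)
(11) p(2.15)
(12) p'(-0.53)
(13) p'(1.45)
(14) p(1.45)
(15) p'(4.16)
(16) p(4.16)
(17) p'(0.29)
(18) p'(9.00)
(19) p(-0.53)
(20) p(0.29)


(1) = 8.58
(2) = -3.21
(3) = -7.29
(4) = -5.47
(5) = -1.92
(6) = 2.29
(7) = -1.92
(8) = -3.93
(9) = -1.81
(10) = -2.07
(11) = -4.49
(12) = 10.74
(13) = 71.44
(14) = -19.51
(15) = -9.11
(16) = -4.72
(17) = -155.57
(18) = 1.81
(19) = 8.19
(20) = 20.10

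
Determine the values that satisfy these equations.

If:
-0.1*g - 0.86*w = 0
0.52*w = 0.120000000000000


Then:
g = -1.98
w = 0.23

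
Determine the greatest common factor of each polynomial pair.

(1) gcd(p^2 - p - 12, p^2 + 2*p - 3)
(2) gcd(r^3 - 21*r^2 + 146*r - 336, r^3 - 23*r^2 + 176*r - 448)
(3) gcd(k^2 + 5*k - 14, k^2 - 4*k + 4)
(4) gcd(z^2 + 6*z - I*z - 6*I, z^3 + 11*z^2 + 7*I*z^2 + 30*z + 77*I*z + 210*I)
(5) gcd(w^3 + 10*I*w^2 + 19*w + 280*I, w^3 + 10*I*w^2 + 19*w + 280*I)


(1) = gcd((p - 4)*(p + 3), (p - 1)*(p + 3)) = p + 3
(2) = r^2 - 15*r + 56
(3) = gcd((k - 2)*(k + 7), (k - 2)^2) = k - 2
(4) = gcd((z + 6)*(z - I), (z + 5)*(z + 6)*(z + 7*I)) = z + 6
(5) = w^3 + 10*I*w^2 + 19*w + 280*I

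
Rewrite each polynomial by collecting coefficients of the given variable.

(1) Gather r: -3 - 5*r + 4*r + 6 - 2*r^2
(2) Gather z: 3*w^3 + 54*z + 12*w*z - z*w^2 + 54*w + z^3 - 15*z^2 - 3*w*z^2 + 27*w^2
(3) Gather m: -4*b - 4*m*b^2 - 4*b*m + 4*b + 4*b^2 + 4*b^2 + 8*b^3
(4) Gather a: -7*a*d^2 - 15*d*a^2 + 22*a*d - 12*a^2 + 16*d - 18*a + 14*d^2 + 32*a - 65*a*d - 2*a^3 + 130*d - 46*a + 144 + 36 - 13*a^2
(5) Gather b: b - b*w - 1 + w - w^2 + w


(1) = -2*r^2 - r + 3
(2) = 3*w^3 + 27*w^2 + 54*w + z^3 + z^2*(-3*w - 15) + z*(-w^2 + 12*w + 54)
(3) = 8*b^3 + 8*b^2 + m*(-4*b^2 - 4*b)
(4) = -2*a^3 + a^2*(-15*d - 25) + a*(-7*d^2 - 43*d - 32) + 14*d^2 + 146*d + 180
(5) = b*(1 - w) - w^2 + 2*w - 1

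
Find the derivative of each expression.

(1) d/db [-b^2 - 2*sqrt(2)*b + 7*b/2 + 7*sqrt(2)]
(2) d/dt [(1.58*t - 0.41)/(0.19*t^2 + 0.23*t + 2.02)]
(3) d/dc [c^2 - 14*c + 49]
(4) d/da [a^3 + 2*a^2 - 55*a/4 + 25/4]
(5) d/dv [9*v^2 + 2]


(1) = -2*b - 2*sqrt(2) + 7/2
(2) = (-0.3002*t^2 + 0.1558*t + 3.2859)/(0.0361*t^4 + 0.0874*t^3 + 0.8205*t^2 + 0.9292*t + 4.0804)
(3) = 2*c - 14
(4) = 3*a^2 + 4*a - 55/4
(5) = 18*v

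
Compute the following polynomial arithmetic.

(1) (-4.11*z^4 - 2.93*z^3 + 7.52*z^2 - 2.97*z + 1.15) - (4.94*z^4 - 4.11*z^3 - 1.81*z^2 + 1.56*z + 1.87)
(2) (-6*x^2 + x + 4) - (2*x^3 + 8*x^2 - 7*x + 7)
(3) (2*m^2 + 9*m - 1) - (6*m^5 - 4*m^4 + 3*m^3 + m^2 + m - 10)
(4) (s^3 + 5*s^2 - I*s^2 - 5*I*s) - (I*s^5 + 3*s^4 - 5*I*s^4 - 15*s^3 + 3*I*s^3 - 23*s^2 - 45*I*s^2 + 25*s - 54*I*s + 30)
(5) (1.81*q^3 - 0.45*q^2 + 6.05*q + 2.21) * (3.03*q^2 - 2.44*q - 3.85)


(1) = -9.05*z^4 + 1.18*z^3 + 9.33*z^2 - 4.53*z - 0.72
(2) = -2*x^3 - 14*x^2 + 8*x - 3
(3) = -6*m^5 + 4*m^4 - 3*m^3 + m^2 + 8*m + 9
(4) = -I*s^5 - 3*s^4 + 5*I*s^4 + 16*s^3 - 3*I*s^3 + 28*s^2 + 44*I*s^2 - 25*s + 49*I*s - 30
(5) = 5.4843*q^5 - 5.7799*q^4 + 12.461*q^3 - 6.3332*q^2 - 28.6849*q - 8.5085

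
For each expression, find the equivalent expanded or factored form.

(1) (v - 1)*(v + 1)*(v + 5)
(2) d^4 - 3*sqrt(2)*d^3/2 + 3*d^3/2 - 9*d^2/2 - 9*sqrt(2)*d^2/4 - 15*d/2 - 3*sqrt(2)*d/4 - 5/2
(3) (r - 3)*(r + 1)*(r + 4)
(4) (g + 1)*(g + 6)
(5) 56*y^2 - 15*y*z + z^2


(1) = v^3 + 5*v^2 - v - 5
(2) = (d + 1/2)*(d + 1)*(d - 5*sqrt(2)/2)*(d + sqrt(2))
(3) = r^3 + 2*r^2 - 11*r - 12
(4) = g^2 + 7*g + 6
(5) = (-8*y + z)*(-7*y + z)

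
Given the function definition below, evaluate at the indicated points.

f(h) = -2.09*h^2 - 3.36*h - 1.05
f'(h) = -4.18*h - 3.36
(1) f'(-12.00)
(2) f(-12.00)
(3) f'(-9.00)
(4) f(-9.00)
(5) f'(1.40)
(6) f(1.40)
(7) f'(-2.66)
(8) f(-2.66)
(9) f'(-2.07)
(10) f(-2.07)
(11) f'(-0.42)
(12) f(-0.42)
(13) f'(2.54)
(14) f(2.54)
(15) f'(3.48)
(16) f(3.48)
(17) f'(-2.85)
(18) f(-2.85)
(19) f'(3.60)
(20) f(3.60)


(1) = 46.80
(2) = -261.69
(3) = 34.26
(4) = -140.10
(5) = -9.21
(6) = -9.85
(7) = 7.76
(8) = -6.90
(9) = 5.29
(10) = -3.05
(11) = -1.60
(12) = -0.01
(13) = -13.98
(14) = -23.07
(15) = -17.91
(16) = -38.05
(17) = 8.55
(18) = -8.45
(19) = -18.41
(20) = -40.23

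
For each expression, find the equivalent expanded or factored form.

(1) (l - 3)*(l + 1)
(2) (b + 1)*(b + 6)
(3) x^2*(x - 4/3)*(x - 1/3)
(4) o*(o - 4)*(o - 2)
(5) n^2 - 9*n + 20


(1) = l^2 - 2*l - 3
(2) = b^2 + 7*b + 6
(3) = x^4 - 5*x^3/3 + 4*x^2/9
(4) = o^3 - 6*o^2 + 8*o
(5) = (n - 5)*(n - 4)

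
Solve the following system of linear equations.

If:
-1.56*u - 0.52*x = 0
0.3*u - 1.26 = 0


Then:
u = 4.20
x = -12.60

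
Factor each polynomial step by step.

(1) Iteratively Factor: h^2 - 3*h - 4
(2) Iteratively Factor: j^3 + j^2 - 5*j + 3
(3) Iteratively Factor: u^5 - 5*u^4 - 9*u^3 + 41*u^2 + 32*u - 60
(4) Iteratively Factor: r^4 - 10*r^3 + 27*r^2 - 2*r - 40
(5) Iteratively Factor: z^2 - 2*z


(1) = (h + 1)*(h - 4)
(2) = (j + 3)*(j^2 - 2*j + 1) = (j - 1)*(j + 3)*(j - 1)
(3) = (u + 2)*(u^4 - 7*u^3 + 5*u^2 + 31*u - 30) = (u + 2)^2*(u^3 - 9*u^2 + 23*u - 15) = (u - 1)*(u + 2)^2*(u^2 - 8*u + 15) = (u - 3)*(u - 1)*(u + 2)^2*(u - 5)
(4) = (r - 2)*(r^3 - 8*r^2 + 11*r + 20) = (r - 4)*(r - 2)*(r^2 - 4*r - 5) = (r - 4)*(r - 2)*(r + 1)*(r - 5)
(5) = (z)*(z - 2)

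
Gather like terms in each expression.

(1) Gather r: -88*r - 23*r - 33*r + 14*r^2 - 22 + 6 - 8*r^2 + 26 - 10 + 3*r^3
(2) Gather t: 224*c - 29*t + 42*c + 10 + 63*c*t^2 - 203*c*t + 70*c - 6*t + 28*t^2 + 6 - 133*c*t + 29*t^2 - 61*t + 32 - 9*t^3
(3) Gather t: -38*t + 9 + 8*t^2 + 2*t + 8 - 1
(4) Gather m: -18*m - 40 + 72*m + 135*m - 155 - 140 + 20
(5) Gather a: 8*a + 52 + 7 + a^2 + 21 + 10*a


(1) = 3*r^3 + 6*r^2 - 144*r
(2) = 336*c - 9*t^3 + t^2*(63*c + 57) + t*(-336*c - 96) + 48
(3) = 8*t^2 - 36*t + 16
(4) = 189*m - 315
(5) = a^2 + 18*a + 80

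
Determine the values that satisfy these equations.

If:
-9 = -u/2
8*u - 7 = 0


Then:
No Solution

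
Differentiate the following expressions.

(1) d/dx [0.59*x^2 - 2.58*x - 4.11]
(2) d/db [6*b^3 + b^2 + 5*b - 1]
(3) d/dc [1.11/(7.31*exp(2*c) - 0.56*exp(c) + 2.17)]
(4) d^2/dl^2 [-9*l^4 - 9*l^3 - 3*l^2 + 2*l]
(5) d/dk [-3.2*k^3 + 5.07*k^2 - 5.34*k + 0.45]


(1) = 1.18*x - 2.58
(2) = 18*b^2 + 2*b + 5
(3) = (0.6216 - 16.2282*exp(c))*exp(c)/(7.31*exp(2*c) - 0.56*exp(c) + 2.17)^2
(4) = -108*l^2 - 54*l - 6
(5) = -9.6*k^2 + 10.14*k - 5.34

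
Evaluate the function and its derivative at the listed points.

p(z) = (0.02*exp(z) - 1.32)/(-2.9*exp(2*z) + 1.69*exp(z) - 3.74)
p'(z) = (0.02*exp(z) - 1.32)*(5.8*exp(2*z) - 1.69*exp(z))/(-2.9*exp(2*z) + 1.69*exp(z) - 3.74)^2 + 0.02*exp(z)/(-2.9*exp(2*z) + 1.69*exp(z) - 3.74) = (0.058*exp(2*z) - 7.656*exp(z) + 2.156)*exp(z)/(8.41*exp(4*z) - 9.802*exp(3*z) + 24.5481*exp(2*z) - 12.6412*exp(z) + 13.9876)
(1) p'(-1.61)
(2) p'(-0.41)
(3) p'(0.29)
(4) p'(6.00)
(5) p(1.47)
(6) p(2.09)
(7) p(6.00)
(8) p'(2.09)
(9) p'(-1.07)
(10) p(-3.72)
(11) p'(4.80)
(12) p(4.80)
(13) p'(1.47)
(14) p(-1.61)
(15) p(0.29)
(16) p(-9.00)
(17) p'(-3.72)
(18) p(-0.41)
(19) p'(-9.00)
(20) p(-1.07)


(1) = 0.01
(2) = -0.13
(3) = -0.24
(4) = 0.00
(5) = 0.02
(6) = 0.01
(7) = -0.00
(8) = -0.01
(9) = -0.01
(10) = 0.36
(11) = -0.00
(12) = -0.00
(13) = -0.05
(14) = 0.37
(15) = 0.19
(16) = 0.35
(17) = 0.00
(18) = 0.34
(19) = 0.00
(20) = 0.38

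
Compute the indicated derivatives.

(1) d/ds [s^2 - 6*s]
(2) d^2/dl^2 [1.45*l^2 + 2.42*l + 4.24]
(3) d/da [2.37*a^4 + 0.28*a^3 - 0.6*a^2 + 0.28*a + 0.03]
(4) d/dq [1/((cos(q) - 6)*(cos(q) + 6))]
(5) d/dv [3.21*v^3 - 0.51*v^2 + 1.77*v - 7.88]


(1) = 2*s - 6
(2) = 2.90000000000000
(3) = 9.48*a^3 + 0.84*a^2 - 1.2*a + 0.28
(4) = sin(2*q)/((cos(q) - 6)^2*(cos(q) + 6)^2)
(5) = 9.63*v^2 - 1.02*v + 1.77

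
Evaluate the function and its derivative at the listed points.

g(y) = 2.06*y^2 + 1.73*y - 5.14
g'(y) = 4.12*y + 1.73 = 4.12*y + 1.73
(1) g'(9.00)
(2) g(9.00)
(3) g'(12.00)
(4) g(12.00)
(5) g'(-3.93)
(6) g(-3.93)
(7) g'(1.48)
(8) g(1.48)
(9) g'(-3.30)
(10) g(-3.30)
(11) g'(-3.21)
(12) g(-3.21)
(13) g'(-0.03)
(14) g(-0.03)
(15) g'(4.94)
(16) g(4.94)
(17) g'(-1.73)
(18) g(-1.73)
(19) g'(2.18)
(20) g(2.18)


(1) = 38.81
(2) = 177.29
(3) = 51.17
(4) = 312.26
(5) = -14.46
(6) = 19.88
(7) = 7.83
(8) = 1.93
(9) = -11.87
(10) = 11.58
(11) = -11.50
(12) = 10.53
(13) = 1.61
(14) = -5.19
(15) = 22.08
(16) = 53.68
(17) = -5.40
(18) = -1.97
(19) = 10.71
(20) = 8.42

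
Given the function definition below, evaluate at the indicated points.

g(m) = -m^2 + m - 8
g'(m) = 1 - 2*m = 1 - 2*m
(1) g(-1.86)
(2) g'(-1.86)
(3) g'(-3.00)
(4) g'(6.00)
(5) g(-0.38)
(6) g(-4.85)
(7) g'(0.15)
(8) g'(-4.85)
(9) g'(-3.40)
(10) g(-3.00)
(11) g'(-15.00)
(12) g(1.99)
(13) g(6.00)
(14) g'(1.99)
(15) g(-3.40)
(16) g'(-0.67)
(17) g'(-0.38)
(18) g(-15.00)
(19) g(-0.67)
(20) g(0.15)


(1) = -13.32
(2) = 4.72
(3) = 7.00
(4) = -11.00
(5) = -8.52
(6) = -36.37
(7) = 0.70
(8) = 10.70
(9) = 7.80
(10) = -20.00
(11) = 31.00
(12) = -9.97
(13) = -38.00
(14) = -2.98
(15) = -22.96
(16) = 2.34
(17) = 1.76
(18) = -248.00
(19) = -9.12
(20) = -7.87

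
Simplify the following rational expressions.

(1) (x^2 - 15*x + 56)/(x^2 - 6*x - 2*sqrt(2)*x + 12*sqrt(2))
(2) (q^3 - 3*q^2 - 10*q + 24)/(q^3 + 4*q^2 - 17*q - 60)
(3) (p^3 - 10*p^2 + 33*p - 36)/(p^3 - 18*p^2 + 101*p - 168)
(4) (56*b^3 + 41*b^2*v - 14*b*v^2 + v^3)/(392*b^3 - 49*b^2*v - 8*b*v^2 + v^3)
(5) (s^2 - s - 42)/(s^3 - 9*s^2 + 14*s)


(1) = (x^2 - 15*x + 56)/(x^2 + x*(-6 - 2*sqrt(2)) + 12*sqrt(2))
(2) = (q - 2)/(q + 5)
(3) = (p^2 - 7*p + 12)/(p^2 - 15*p + 56)
(4) = (b + v)/(7*b + v)
(5) = (s + 6)/(s^2 - 2*s)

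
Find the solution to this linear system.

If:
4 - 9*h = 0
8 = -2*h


Then:
No Solution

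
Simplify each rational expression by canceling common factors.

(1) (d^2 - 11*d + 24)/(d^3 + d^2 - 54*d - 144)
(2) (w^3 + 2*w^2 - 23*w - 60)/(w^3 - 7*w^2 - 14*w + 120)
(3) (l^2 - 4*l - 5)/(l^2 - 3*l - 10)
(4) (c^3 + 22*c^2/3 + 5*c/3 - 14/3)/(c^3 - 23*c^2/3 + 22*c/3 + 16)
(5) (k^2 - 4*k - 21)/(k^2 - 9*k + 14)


(1) = (d - 3)/(d^2 + 9*d + 18)
(2) = (w + 3)/(w - 6)
(3) = (l + 1)/(l + 2)
(4) = (3*c^2 + 19*c - 14)/(3*c^2 - 26*c + 48)
(5) = (k + 3)/(k - 2)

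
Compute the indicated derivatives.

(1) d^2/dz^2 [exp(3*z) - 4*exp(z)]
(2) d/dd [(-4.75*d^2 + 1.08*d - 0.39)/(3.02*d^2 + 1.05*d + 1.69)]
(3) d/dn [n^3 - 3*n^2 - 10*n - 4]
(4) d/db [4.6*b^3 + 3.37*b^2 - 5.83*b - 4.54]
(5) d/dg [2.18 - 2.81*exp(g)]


(1) = (9*exp(2*z) - 4)*exp(z)
(2) = (-8.2491*d^2 - 13.6994*d + 2.2347)/(9.1204*d^4 + 6.342*d^3 + 11.3101*d^2 + 3.549*d + 2.8561)
(3) = 3*n^2 - 6*n - 10
(4) = 13.8*b^2 + 6.74*b - 5.83
(5) = -2.81*exp(g)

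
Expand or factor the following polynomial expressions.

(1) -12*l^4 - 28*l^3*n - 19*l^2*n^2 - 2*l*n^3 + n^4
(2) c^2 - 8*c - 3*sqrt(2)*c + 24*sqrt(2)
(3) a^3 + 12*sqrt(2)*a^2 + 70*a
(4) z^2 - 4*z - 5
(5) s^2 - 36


(1) = (-6*l + n)*(l + n)^2*(2*l + n)
(2) = (c - 8)*(c - 3*sqrt(2))
(3) = a*(a + 5*sqrt(2))*(a + 7*sqrt(2))
(4) = (z - 5)*(z + 1)
(5) = (s - 6)*(s + 6)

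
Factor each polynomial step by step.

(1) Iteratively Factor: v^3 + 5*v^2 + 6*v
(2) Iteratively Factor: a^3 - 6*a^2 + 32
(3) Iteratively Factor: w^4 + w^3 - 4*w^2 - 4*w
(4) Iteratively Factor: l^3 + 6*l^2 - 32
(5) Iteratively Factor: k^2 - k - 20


(1) = (v + 3)*(v^2 + 2*v) = (v + 2)*(v + 3)*(v)
(2) = (a - 4)*(a^2 - 2*a - 8) = (a - 4)^2*(a + 2)
(3) = (w)*(w^3 + w^2 - 4*w - 4) = w*(w + 1)*(w^2 - 4) = w*(w - 2)*(w + 1)*(w + 2)
(4) = (l + 4)*(l^2 + 2*l - 8) = (l - 2)*(l + 4)*(l + 4)
(5) = (k + 4)*(k - 5)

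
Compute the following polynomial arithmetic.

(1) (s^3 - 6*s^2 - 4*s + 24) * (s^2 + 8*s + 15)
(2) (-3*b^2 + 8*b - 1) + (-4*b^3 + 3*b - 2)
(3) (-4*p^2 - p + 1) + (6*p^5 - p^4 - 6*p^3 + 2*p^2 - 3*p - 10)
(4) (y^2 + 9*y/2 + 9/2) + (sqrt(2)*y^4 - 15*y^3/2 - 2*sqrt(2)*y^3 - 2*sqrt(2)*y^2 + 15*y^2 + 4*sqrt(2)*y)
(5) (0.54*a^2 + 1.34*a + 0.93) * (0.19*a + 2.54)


(1) = s^5 + 2*s^4 - 37*s^3 - 98*s^2 + 132*s + 360
(2) = -4*b^3 - 3*b^2 + 11*b - 3
(3) = 6*p^5 - p^4 - 6*p^3 - 2*p^2 - 4*p - 9
(4) = sqrt(2)*y^4 - 15*y^3/2 - 2*sqrt(2)*y^3 - 2*sqrt(2)*y^2 + 16*y^2 + 9*y/2 + 4*sqrt(2)*y + 9/2
(5) = 0.1026*a^3 + 1.6262*a^2 + 3.5803*a + 2.3622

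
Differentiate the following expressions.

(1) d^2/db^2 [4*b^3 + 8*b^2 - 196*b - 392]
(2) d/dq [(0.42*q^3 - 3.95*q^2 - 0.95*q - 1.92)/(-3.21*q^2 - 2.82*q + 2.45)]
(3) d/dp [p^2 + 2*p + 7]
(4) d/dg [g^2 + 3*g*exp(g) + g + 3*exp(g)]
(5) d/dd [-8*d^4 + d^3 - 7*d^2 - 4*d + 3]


(1) = 24*b + 16
(2) = (-1.3482*q^4 - 2.3688*q^3 + 11.1765*q^2 - 31.6814*q - 7.7419)/(10.3041*q^4 + 18.1044*q^3 - 7.7766*q^2 - 13.818*q + 6.0025)
(3) = 2*p + 2
(4) = 3*g*exp(g) + 2*g + 6*exp(g) + 1
(5) = -32*d^3 + 3*d^2 - 14*d - 4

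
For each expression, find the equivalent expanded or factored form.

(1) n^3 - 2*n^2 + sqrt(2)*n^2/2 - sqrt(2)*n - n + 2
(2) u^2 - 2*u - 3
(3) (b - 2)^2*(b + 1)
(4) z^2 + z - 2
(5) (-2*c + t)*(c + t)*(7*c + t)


(1) = (n - 2)*(n - sqrt(2)/2)*(n + sqrt(2))
(2) = (u - 3)*(u + 1)
(3) = b^3 - 3*b^2 + 4
(4) = (z - 1)*(z + 2)
(5) = -14*c^3 - 9*c^2*t + 6*c*t^2 + t^3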